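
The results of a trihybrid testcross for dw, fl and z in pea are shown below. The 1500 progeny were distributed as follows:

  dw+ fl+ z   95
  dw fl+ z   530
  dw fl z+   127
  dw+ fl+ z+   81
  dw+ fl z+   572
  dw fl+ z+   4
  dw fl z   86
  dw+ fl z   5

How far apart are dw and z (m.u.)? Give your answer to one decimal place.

15.4 m.u.

The two most frequent reciprocal classes, dw+ fl z+ and dw fl+ z, are the parental types, so the F1 was dw+ fl z+ / dw fl+ z.
The two rarest classes, dw+ fl z and dw fl+ z+, are the double crossovers. Comparing them with the parentals, only the z allele has switched, so z is the middle locus and the order is dw – z – fl.
Crossovers in the dw–z interval produce the single-crossover classes dw fl z+ and dw+ fl+ z (127 + 95 = 222) plus the double crossovers (9).
RF(dw–z) = (222 + 9) / 1500 = 231/1500 = 0.1540 → 15.4 m.u.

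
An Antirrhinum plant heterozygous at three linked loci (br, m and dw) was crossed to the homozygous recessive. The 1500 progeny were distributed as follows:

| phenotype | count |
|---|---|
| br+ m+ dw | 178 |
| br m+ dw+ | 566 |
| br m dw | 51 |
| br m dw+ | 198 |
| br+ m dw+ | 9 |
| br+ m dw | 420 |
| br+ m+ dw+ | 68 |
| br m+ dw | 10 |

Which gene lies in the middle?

dw

The two most frequent reciprocal classes, br+ m dw and br m+ dw+, are the parental types, so the F1 was br+ m dw / br m+ dw+.
The two rarest classes, br+ m dw+ and br m+ dw, are the double crossovers. Comparing them with the parentals, only the dw allele has switched, so dw is the middle locus and the order is m – dw – br.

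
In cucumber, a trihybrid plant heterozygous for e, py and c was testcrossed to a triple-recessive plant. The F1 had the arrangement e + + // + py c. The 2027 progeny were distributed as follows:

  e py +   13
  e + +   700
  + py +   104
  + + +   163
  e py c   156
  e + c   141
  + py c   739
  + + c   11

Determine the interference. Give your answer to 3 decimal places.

0.473

The two rarest classes, e py + and + + c, are the double crossovers. Comparing them with the parentals, only the py allele has switched, so py is the middle locus and the order is c – py – e.
c–py: (245 + 24)/2027 = 0.1327; py–e: (319 + 24)/2027 = 0.1692.
Expected DCO frequency = 0.1327 × 0.1692 ≈ 0.02245; observed = 24/2027 ≈ 0.01184.
Coefficient of coincidence = 0.01184/0.02245 ≈ 0.527; interference = 1 − 0.527 = 0.473.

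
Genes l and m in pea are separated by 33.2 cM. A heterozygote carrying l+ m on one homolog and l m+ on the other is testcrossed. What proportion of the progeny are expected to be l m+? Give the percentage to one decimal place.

A map distance of 33.2 cM corresponds to a recombination frequency of 0.332.
The F1 is l+ m / l m+, so l m+ is a parental gamete class with expected frequency (1 − r)/2 = 0.668/2 = 0.3340.
That is 0.3340 = 33.4% of the progeny.

33.4%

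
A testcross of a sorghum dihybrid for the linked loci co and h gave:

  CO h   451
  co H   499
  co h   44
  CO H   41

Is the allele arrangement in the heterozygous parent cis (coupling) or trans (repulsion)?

The two most frequent classes are CO h (451) and co H (499); these are the parental (non-recombinant) types.
So the F1 carried CO h on one chromosome and co H on the other — the recessive alleles are on opposite chromosomes (trans / repulsion).

trans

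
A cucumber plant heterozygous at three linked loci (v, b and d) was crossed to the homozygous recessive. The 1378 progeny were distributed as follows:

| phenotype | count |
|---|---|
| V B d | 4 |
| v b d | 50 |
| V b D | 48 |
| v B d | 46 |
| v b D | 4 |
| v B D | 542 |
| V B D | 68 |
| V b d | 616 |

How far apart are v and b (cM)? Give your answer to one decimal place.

The two most frequent reciprocal classes, v B D and V b d, are the parental types, so the F1 was v B D / V b d.
The two rarest classes, v b D and V B d, are the double crossovers. Comparing them with the parentals, only the b allele has switched, so b is the middle locus and the order is v – b – d.
Crossovers in the v–b interval produce the single-crossover classes V B D and v b d (68 + 50 = 118) plus the double crossovers (8).
RF(v–b) = (118 + 8) / 1378 = 126/1378 = 0.0914 → 9.1 cM.

9.1 cM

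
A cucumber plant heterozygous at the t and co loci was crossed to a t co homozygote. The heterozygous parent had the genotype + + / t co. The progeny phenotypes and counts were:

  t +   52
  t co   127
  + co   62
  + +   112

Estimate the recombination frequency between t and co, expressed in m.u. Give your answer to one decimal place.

32.3 m.u.

The recombinant classes are + co and t +: 62 + 52 = 114.
Recombination frequency = 114/353 = 0.3229 ≈ 32.3%, i.e. 32.3 m.u.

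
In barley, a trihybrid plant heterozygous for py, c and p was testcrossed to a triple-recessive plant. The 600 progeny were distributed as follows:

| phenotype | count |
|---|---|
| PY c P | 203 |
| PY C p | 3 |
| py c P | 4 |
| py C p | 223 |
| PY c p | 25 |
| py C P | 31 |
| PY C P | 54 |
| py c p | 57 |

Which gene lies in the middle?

The two most frequent reciprocal classes, PY c P and py C p, are the parental types, so the F1 was PY c P / py C p.
The two rarest classes, py c P and PY C p, are the double crossovers. Comparing them with the parentals, only the py allele has switched, so py is the middle locus and the order is c – py – p.

py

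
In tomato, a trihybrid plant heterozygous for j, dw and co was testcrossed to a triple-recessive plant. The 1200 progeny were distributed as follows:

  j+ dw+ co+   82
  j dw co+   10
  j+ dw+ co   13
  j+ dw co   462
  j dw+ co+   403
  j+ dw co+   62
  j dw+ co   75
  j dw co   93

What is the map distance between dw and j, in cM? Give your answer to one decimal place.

16.5 cM

The two most frequent reciprocal classes, j+ dw co and j dw+ co+, are the parental types, so the F1 was j+ dw co / j dw+ co+.
The two rarest classes, j+ dw+ co and j dw co+, are the double crossovers. Comparing them with the parentals, only the dw allele has switched, so dw is the middle locus and the order is co – dw – j.
Crossovers in the dw–j interval produce the single-crossover classes j dw co and j+ dw+ co+ (93 + 82 = 175) plus the double crossovers (23).
RF(dw–j) = (175 + 23) / 1200 = 198/1200 = 0.1650 → 16.5 cM.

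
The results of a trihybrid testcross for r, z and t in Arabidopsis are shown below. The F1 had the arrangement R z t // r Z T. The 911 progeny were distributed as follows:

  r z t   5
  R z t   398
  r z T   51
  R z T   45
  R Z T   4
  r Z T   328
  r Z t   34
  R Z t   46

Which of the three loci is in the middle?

r

The two rarest classes, r z t and R Z T, are the double crossovers. Comparing them with the parentals, only the r allele has switched, so r is the middle locus and the order is t – r – z.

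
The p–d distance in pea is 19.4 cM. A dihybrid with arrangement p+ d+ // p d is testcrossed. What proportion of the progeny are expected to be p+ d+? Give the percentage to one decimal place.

40.3%

A map distance of 19.4 cM corresponds to a recombination frequency of 0.194.
The F1 is p+ d+ / p d, so p+ d+ is a parental gamete class with expected frequency (1 − r)/2 = 0.806/2 = 0.4030.
That is 0.4030 = 40.3% of the progeny.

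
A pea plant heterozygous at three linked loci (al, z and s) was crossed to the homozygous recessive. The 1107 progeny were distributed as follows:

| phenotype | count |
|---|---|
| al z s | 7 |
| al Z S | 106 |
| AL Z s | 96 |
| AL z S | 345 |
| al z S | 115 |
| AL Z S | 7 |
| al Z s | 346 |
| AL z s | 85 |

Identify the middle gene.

z

The two most frequent reciprocal classes, al Z s and AL z S, are the parental types, so the F1 was al Z s / AL z S.
The two rarest classes, al z s and AL Z S, are the double crossovers. Comparing them with the parentals, only the z allele has switched, so z is the middle locus and the order is s – z – al.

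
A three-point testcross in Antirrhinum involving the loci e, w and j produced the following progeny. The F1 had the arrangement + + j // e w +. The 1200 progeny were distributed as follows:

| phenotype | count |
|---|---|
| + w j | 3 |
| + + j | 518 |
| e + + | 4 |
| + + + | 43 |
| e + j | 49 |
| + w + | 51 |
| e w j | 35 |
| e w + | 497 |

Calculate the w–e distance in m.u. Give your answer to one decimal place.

The two rarest classes, + w j and e + +, are the double crossovers. Comparing them with the parentals, only the w allele has switched, so w is the middle locus and the order is e – w – j.
Crossovers in the e–w interval produce the single-crossover classes e + j and + w + (49 + 51 = 100) plus the double crossovers (7).
RF(e–w) = (100 + 7) / 1200 = 107/1200 = 0.0892 → 8.9 m.u.

8.9 m.u.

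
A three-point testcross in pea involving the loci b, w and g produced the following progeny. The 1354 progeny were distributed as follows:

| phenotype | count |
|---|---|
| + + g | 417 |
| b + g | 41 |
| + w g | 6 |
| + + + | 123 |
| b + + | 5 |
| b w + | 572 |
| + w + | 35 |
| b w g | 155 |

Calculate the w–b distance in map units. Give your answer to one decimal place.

The two most frequent reciprocal classes, b w + and + + g, are the parental types, so the F1 was b w + / + + g.
The two rarest classes, b + + and + w g, are the double crossovers. Comparing them with the parentals, only the w allele has switched, so w is the middle locus and the order is g – w – b.
Crossovers in the w–b interval produce the single-crossover classes + w + and b + g (35 + 41 = 76) plus the double crossovers (11).
RF(w–b) = (76 + 11) / 1354 = 87/1354 = 0.0643 → 6.4 map units.

6.4 map units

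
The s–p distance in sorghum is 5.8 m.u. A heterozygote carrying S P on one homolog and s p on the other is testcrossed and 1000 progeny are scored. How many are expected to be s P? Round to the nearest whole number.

A map distance of 5.8 m.u. corresponds to a recombination frequency of 0.058.
The F1 is S P / s p, so s P is a recombinant gamete class with expected frequency r/2 = 0.058/2 = 0.0290.
Expected number = 0.0290 × 1000 = 29.00 ≈ 29.

29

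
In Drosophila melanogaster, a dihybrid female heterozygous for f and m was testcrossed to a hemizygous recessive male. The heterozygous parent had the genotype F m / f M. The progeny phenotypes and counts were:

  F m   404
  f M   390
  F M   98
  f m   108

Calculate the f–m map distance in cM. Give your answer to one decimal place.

20.6 cM

The recombinant classes are F M and f m: 98 + 108 = 206.
Recombination frequency = 206/1000 = 0.2060 ≈ 20.6%, i.e. 20.6 cM.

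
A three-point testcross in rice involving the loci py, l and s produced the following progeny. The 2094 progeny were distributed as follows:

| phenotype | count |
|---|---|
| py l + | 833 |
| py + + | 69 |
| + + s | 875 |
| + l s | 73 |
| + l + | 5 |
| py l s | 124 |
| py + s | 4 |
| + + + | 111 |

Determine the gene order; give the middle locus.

py

The two most frequent reciprocal classes, py l + and + + s, are the parental types, so the F1 was py l + / + + s.
The two rarest classes, + l + and py + s, are the double crossovers. Comparing them with the parentals, only the py allele has switched, so py is the middle locus and the order is s – py – l.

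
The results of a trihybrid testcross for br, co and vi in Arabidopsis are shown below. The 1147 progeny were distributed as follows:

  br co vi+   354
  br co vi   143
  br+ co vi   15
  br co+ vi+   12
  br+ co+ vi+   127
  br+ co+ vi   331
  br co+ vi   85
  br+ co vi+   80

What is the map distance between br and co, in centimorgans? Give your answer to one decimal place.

The two most frequent reciprocal classes, br+ co+ vi and br co vi+, are the parental types, so the F1 was br+ co+ vi / br co vi+.
The two rarest classes, br+ co vi and br co+ vi+, are the double crossovers. Comparing them with the parentals, only the co allele has switched, so co is the middle locus and the order is vi – co – br.
Crossovers in the co–br interval produce the single-crossover classes br co+ vi and br+ co vi+ (85 + 80 = 165) plus the double crossovers (27).
RF(co–br) = (165 + 27) / 1147 = 192/1147 = 0.1674 → 16.7 centimorgans.

16.7 centimorgans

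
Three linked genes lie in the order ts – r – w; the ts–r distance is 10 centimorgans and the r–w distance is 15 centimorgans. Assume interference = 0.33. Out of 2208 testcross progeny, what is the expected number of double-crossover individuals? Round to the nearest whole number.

22

Map distances give recombination frequencies of 0.100 and 0.150 for the two intervals.
With interference 0.33 (so coincidence = 0.67), expected double-crossover frequency = 0.100 × 0.150 × 0.67 = 0.01005.
Expected number = 0.01005 × 2208 = 22.19 ≈ 22.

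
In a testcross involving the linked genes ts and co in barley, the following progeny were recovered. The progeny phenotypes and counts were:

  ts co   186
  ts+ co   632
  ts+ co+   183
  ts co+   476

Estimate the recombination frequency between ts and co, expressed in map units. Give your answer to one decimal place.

The two most frequent classes, ts+ co (632) and ts co+ (476), are the parental types, so the F1 was ts+ co / ts co+.
The recombinant classes are ts+ co+ and ts co: 183 + 186 = 369.
Recombination frequency = 369/1477 = 0.2498 ≈ 25.0%, i.e. 25.0 map units.

25.0 map units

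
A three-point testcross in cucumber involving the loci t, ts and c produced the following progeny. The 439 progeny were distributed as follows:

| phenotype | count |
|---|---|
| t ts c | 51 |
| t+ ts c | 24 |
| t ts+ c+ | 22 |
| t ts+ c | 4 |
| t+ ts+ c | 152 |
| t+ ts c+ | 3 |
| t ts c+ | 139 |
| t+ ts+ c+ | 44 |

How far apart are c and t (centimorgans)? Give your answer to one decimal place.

The two most frequent reciprocal classes, t ts c+ and t+ ts+ c, are the parental types, so the F1 was t ts c+ / t+ ts+ c.
The two rarest classes, t+ ts c+ and t ts+ c, are the double crossovers. Comparing them with the parentals, only the t allele has switched, so t is the middle locus and the order is ts – t – c.
Crossovers in the t–c interval produce the single-crossover classes t ts c and t+ ts+ c+ (51 + 44 = 95) plus the double crossovers (7).
RF(t–c) = (95 + 7) / 439 = 102/439 = 0.2323 → 23.2 centimorgans.

23.2 centimorgans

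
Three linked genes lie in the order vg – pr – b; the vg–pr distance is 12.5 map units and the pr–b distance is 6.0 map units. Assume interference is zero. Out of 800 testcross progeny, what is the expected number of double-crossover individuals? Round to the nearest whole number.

Map distances give recombination frequencies of 0.125 and 0.060 for the two intervals.
With no interference, expected double-crossover frequency = 0.125 × 0.060 = 0.00750.
Expected number = 0.00750 × 800 = 6.00 ≈ 6.

6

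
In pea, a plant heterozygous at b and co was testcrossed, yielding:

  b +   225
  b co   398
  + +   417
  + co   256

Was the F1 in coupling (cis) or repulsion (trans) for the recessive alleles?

cis

The two most frequent classes are + + (417) and b co (398); these are the parental (non-recombinant) types.
So the F1 carried + + on one chromosome and b co on the other — the recessive alleles are on the same chromosome (cis / coupling).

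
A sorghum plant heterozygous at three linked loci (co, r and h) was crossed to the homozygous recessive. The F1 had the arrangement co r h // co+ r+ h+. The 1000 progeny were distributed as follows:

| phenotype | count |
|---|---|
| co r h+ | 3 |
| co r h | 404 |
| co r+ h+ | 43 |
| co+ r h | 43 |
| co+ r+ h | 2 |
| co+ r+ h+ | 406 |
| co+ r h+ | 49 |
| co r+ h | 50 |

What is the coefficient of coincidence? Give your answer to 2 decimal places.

0.53

The two rarest classes, co r h+ and co+ r+ h, are the double crossovers. Comparing them with the parentals, only the h allele has switched, so h is the middle locus and the order is co – h – r.
co–h: (86 + 5)/1000 = 0.0910; h–r: (99 + 5)/1000 = 0.1040.
Expected DCO frequency = 0.0910 × 0.1040 ≈ 0.00946; observed = 5/1000 ≈ 0.00500.
Coefficient of coincidence = 0.00500/0.00946 ≈ 0.53.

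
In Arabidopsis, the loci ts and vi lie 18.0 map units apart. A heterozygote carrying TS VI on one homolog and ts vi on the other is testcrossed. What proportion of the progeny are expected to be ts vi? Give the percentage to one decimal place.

41.0%

A map distance of 18.0 map units corresponds to a recombination frequency of 0.180.
The F1 is TS VI / ts vi, so ts vi is a parental gamete class with expected frequency (1 − r)/2 = 0.820/2 = 0.4100.
That is 0.4100 = 41.0% of the progeny.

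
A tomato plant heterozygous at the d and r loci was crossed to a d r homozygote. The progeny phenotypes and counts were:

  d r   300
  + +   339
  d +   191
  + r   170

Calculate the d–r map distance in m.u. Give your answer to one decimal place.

36.1 m.u.

The two most frequent classes, + + (339) and d r (300), are the parental types, so the F1 was + + / d r.
The recombinant classes are + r and d +: 170 + 191 = 361.
Recombination frequency = 361/1000 = 0.3610 ≈ 36.1%, i.e. 36.1 m.u.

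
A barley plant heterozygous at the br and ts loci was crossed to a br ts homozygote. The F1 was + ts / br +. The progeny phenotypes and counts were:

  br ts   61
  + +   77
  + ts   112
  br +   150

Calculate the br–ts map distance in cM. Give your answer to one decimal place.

34.5 cM

The recombinant classes are + + and br ts: 77 + 61 = 138.
Recombination frequency = 138/400 = 0.3450 ≈ 34.5%, i.e. 34.5 cM.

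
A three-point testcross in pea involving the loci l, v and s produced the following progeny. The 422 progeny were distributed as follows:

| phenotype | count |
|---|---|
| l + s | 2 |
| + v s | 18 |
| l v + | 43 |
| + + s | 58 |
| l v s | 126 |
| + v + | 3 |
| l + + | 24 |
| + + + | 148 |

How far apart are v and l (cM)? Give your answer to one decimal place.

11.1 cM

The two most frequent reciprocal classes, l v s and + + +, are the parental types, so the F1 was l v s / + + +.
The two rarest classes, l + s and + v +, are the double crossovers. Comparing them with the parentals, only the v allele has switched, so v is the middle locus and the order is s – v – l.
Crossovers in the v–l interval produce the single-crossover classes + v s and l + + (18 + 24 = 42) plus the double crossovers (5).
RF(v–l) = (42 + 5) / 422 = 47/422 = 0.1114 → 11.1 cM.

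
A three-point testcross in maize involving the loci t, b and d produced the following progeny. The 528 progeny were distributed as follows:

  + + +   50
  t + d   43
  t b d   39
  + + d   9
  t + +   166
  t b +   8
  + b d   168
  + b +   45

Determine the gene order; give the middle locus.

b

The two most frequent reciprocal classes, t + + and + b d, are the parental types, so the F1 was t + + / + b d.
The two rarest classes, t b + and + + d, are the double crossovers. Comparing them with the parentals, only the b allele has switched, so b is the middle locus and the order is t – b – d.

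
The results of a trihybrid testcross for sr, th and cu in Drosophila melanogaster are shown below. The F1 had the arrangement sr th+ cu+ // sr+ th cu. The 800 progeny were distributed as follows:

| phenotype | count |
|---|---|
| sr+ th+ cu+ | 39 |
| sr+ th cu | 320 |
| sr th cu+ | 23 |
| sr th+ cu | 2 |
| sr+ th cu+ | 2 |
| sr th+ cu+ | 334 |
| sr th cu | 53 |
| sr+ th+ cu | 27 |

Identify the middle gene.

The two rarest classes, sr th+ cu and sr+ th cu+, are the double crossovers. Comparing them with the parentals, only the cu allele has switched, so cu is the middle locus and the order is sr – cu – th.

cu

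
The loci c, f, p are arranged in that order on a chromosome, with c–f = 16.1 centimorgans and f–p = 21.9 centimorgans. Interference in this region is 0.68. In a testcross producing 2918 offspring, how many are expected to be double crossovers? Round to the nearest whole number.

Map distances give recombination frequencies of 0.161 and 0.219 for the two intervals.
With interference 0.68 (so coincidence = 0.32), expected double-crossover frequency = 0.161 × 0.219 × 0.32 = 0.01128.
Expected number = 0.01128 × 2918 = 32.92 ≈ 33.

33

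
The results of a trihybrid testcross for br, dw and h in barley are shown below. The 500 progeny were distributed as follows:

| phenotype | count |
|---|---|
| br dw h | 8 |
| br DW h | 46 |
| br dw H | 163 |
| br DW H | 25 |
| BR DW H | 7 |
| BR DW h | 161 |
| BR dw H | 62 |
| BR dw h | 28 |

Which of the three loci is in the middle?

The two most frequent reciprocal classes, br dw H and BR DW h, are the parental types, so the F1 was br dw H / BR DW h.
The two rarest classes, br dw h and BR DW H, are the double crossovers. Comparing them with the parentals, only the h allele has switched, so h is the middle locus and the order is br – h – dw.

h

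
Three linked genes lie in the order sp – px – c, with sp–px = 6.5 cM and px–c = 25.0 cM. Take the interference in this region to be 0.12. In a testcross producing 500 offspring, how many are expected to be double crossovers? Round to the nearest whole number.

Map distances give recombination frequencies of 0.065 and 0.250 for the two intervals.
With interference 0.12 (so coincidence = 0.88), expected double-crossover frequency = 0.065 × 0.250 × 0.88 = 0.01430.
Expected number = 0.01430 × 500 = 7.15 ≈ 7.

7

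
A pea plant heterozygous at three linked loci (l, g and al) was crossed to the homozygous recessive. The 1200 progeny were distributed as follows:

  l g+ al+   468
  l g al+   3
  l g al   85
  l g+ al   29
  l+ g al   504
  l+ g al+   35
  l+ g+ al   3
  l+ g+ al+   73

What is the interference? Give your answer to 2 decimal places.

The two most frequent reciprocal classes, l+ g al and l g+ al+, are the parental types, so the F1 was l+ g al / l g+ al+.
The two rarest classes, l+ g+ al and l g al+, are the double crossovers. Comparing them with the parentals, only the g allele has switched, so g is the middle locus and the order is al – g – l.
al–g: (64 + 6)/1200 = 0.0583; g–l: (158 + 6)/1200 = 0.1367.
Expected DCO frequency = 0.0583 × 0.1367 ≈ 0.00797; observed = 6/1200 ≈ 0.00500.
Coefficient of coincidence = 0.00500/0.00797 ≈ 0.63; interference = 1 − 0.63 = 0.37.

0.37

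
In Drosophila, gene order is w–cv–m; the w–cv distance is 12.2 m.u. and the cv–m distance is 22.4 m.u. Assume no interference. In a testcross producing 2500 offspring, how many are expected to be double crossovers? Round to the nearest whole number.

Map distances give recombination frequencies of 0.122 and 0.224 for the two intervals.
With no interference, expected double-crossover frequency = 0.122 × 0.224 = 0.02733.
Expected number = 0.02733 × 2500 = 68.32 ≈ 68.

68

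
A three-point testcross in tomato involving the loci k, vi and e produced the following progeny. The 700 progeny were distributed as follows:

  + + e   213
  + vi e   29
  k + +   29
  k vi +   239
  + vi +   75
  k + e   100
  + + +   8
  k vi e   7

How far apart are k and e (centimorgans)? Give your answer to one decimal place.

The two most frequent reciprocal classes, + + e and k vi +, are the parental types, so the F1 was + + e / k vi +.
The two rarest classes, + + + and k vi e, are the double crossovers. Comparing them with the parentals, only the e allele has switched, so e is the middle locus and the order is vi – e – k.
Crossovers in the e–k interval produce the single-crossover classes k + e and + vi + (100 + 75 = 175) plus the double crossovers (15).
RF(e–k) = (175 + 15) / 700 = 190/700 = 0.2714 → 27.1 centimorgans.

27.1 centimorgans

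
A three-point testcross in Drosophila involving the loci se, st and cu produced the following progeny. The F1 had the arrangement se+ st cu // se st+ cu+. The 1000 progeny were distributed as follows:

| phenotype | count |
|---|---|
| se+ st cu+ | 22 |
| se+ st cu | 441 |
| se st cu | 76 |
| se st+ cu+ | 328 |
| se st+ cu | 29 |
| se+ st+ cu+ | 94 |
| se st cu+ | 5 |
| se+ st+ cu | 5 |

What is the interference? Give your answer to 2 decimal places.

The two rarest classes, se+ st+ cu and se st cu+, are the double crossovers. Comparing them with the parentals, only the st allele has switched, so st is the middle locus and the order is cu – st – se.
cu–st: (51 + 10)/1000 = 0.0610; st–se: (170 + 10)/1000 = 0.1800.
Expected DCO frequency = 0.0610 × 0.1800 ≈ 0.01098; observed = 10/1000 ≈ 0.01000.
Coefficient of coincidence = 0.01000/0.01098 ≈ 0.91; interference = 1 − 0.91 = 0.09.

0.09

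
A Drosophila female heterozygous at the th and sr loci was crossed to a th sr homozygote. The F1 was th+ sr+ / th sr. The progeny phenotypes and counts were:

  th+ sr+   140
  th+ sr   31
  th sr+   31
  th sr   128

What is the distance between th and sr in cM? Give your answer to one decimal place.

The recombinant classes are th+ sr and th sr+: 31 + 31 = 62.
Recombination frequency = 62/330 = 0.1879 ≈ 18.8%, i.e. 18.8 cM.

18.8 cM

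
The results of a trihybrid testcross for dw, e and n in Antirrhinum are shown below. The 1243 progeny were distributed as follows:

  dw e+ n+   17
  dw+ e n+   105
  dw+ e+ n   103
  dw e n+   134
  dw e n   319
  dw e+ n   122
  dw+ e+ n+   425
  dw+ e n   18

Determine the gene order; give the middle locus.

The two most frequent reciprocal classes, dw+ e+ n+ and dw e n, are the parental types, so the F1 was dw+ e+ n+ / dw e n.
The two rarest classes, dw e+ n+ and dw+ e n, are the double crossovers. Comparing them with the parentals, only the dw allele has switched, so dw is the middle locus and the order is e – dw – n.

dw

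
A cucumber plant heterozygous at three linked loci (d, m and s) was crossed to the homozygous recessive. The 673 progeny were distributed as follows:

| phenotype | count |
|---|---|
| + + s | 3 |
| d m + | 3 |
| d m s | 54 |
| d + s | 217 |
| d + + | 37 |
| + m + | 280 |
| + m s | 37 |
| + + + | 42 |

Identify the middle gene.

d

The two most frequent reciprocal classes, d + s and + m +, are the parental types, so the F1 was d + s / + m +.
The two rarest classes, + + s and d m +, are the double crossovers. Comparing them with the parentals, only the d allele has switched, so d is the middle locus and the order is s – d – m.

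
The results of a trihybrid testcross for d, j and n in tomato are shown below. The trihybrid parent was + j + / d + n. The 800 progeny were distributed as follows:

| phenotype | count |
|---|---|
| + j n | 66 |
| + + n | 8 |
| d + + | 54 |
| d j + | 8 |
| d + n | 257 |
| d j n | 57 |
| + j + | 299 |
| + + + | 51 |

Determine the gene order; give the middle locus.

d

The two rarest classes, d j + and + + n, are the double crossovers. Comparing them with the parentals, only the d allele has switched, so d is the middle locus and the order is n – d – j.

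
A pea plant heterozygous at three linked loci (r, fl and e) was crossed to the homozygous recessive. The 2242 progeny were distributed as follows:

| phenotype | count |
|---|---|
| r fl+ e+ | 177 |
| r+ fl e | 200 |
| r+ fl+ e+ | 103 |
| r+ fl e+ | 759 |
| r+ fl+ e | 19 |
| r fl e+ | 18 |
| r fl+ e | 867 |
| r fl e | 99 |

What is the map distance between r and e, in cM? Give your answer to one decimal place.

18.5 cM

The two most frequent reciprocal classes, r fl+ e and r+ fl e+, are the parental types, so the F1 was r fl+ e / r+ fl e+.
The two rarest classes, r+ fl+ e and r fl e+, are the double crossovers. Comparing them with the parentals, only the r allele has switched, so r is the middle locus and the order is fl – r – e.
Crossovers in the r–e interval produce the single-crossover classes r fl+ e+ and r+ fl e (177 + 200 = 377) plus the double crossovers (37).
RF(r–e) = (377 + 37) / 2242 = 414/2242 = 0.1847 → 18.5 cM.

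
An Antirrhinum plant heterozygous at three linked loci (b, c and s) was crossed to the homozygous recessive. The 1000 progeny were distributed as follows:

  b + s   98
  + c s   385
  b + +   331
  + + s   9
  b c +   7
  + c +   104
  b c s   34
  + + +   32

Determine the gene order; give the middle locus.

The two most frequent reciprocal classes, b + + and + c s, are the parental types, so the F1 was b + + / + c s.
The two rarest classes, b c + and + + s, are the double crossovers. Comparing them with the parentals, only the c allele has switched, so c is the middle locus and the order is b – c – s.

c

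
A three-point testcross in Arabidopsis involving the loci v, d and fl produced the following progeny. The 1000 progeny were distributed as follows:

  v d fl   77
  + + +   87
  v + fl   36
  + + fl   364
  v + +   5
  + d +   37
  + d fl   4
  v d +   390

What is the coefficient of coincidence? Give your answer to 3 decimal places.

The two most frequent reciprocal classes, v d + and + + fl, are the parental types, so the F1 was v d + / + + fl.
The two rarest classes, v + + and + d fl, are the double crossovers. Comparing them with the parentals, only the d allele has switched, so d is the middle locus and the order is v – d – fl.
v–d: (73 + 9)/1000 = 0.0820; d–fl: (164 + 9)/1000 = 0.1730.
Expected DCO frequency = 0.0820 × 0.1730 ≈ 0.01419; observed = 9/1000 ≈ 0.00900.
Coefficient of coincidence = 0.00900/0.01419 ≈ 0.634.

0.634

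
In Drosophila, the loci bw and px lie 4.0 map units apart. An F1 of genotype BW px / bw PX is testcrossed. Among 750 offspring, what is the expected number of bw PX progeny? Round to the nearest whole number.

360

A map distance of 4.0 map units corresponds to a recombination frequency of 0.040.
The F1 is BW px / bw PX, so bw PX is a parental gamete class with expected frequency (1 − r)/2 = 0.960/2 = 0.4800.
Expected number = 0.4800 × 750 = 360.00 ≈ 360.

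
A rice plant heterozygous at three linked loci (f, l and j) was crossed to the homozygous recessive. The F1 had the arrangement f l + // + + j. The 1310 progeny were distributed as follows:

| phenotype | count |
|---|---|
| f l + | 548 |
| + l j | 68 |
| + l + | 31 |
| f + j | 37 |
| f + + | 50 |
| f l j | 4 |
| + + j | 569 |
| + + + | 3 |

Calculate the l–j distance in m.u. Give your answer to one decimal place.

The two rarest classes, f l j and + + +, are the double crossovers. Comparing them with the parentals, only the j allele has switched, so j is the middle locus and the order is l – j – f.
Crossovers in the l–j interval produce the single-crossover classes f + + and + l j (50 + 68 = 118) plus the double crossovers (7).
RF(l–j) = (118 + 7) / 1310 = 125/1310 = 0.0954 → 9.5 m.u.

9.5 m.u.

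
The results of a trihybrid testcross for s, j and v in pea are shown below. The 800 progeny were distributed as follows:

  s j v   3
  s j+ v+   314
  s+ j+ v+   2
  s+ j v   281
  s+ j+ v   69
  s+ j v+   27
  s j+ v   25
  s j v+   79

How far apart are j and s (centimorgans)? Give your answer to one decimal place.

19.1 centimorgans

The two most frequent reciprocal classes, s+ j v and s j+ v+, are the parental types, so the F1 was s+ j v / s j+ v+.
The two rarest classes, s j v and s+ j+ v+, are the double crossovers. Comparing them with the parentals, only the s allele has switched, so s is the middle locus and the order is v – s – j.
Crossovers in the s–j interval produce the single-crossover classes s+ j+ v and s j v+ (69 + 79 = 148) plus the double crossovers (5).
RF(s–j) = (148 + 5) / 800 = 153/800 = 0.1913 → 19.1 centimorgans.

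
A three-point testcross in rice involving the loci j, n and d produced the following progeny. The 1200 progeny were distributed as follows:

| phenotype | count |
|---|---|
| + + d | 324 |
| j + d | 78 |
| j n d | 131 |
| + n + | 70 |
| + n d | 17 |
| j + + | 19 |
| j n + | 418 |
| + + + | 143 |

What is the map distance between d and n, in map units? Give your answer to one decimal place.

The two most frequent reciprocal classes, + + d and j n +, are the parental types, so the F1 was + + d / j n +.
The two rarest classes, + n d and j + +, are the double crossovers. Comparing them with the parentals, only the n allele has switched, so n is the middle locus and the order is d – n – j.
Crossovers in the d–n interval produce the single-crossover classes + + + and j n d (143 + 131 = 274) plus the double crossovers (36).
RF(d–n) = (274 + 36) / 1200 = 310/1200 = 0.2583 → 25.8 map units.

25.8 map units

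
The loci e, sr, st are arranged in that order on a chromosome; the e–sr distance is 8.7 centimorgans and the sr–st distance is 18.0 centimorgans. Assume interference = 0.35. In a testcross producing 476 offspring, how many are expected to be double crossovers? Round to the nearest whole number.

Map distances give recombination frequencies of 0.087 and 0.180 for the two intervals.
With interference 0.35 (so coincidence = 0.65), expected double-crossover frequency = 0.087 × 0.180 × 0.65 = 0.01018.
Expected number = 0.01018 × 476 = 4.85 ≈ 5.

5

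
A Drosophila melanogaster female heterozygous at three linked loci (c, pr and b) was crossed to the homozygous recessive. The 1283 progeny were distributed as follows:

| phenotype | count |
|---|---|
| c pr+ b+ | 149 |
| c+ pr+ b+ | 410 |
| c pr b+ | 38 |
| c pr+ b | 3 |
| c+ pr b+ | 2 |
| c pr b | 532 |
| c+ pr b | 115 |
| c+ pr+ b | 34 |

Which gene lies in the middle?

The two most frequent reciprocal classes, c pr b and c+ pr+ b+, are the parental types, so the F1 was c pr b / c+ pr+ b+.
The two rarest classes, c pr+ b and c+ pr b+, are the double crossovers. Comparing them with the parentals, only the pr allele has switched, so pr is the middle locus and the order is b – pr – c.

pr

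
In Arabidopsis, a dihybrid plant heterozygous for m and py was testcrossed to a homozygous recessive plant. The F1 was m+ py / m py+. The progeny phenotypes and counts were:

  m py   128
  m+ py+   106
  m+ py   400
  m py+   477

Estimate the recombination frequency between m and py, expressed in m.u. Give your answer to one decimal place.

The recombinant classes are m+ py+ and m py: 106 + 128 = 234.
Recombination frequency = 234/1111 = 0.2106 ≈ 21.1%, i.e. 21.1 m.u.

21.1 m.u.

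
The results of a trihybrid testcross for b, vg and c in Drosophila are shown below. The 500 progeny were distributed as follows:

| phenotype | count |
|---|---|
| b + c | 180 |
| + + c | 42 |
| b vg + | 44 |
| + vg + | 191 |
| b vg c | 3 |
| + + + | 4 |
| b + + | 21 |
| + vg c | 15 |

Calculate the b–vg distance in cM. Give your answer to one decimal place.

18.6 cM

The two most frequent reciprocal classes, + vg + and b + c, are the parental types, so the F1 was + vg + / b + c.
The two rarest classes, + + + and b vg c, are the double crossovers. Comparing them with the parentals, only the vg allele has switched, so vg is the middle locus and the order is b – vg – c.
Crossovers in the b–vg interval produce the single-crossover classes b vg + and + + c (44 + 42 = 86) plus the double crossovers (7).
RF(b–vg) = (86 + 7) / 500 = 93/500 = 0.1860 → 18.6 cM.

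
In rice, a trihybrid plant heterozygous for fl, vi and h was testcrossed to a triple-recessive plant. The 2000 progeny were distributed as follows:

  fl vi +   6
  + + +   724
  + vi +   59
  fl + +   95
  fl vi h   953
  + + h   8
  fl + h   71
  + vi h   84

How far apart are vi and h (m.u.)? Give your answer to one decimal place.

The two most frequent reciprocal classes, + + + and fl vi h, are the parental types, so the F1 was + + + / fl vi h.
The two rarest classes, + + h and fl vi +, are the double crossovers. Comparing them with the parentals, only the h allele has switched, so h is the middle locus and the order is fl – h – vi.
Crossovers in the h–vi interval produce the single-crossover classes + vi + and fl + h (59 + 71 = 130) plus the double crossovers (14).
RF(h–vi) = (130 + 14) / 2000 = 144/2000 = 0.0720 → 7.2 m.u.

7.2 m.u.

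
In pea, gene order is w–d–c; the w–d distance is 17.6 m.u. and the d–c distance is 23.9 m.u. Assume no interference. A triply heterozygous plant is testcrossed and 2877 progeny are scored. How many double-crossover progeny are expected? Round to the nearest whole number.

121

Map distances give recombination frequencies of 0.176 and 0.239 for the two intervals.
With no interference, expected double-crossover frequency = 0.176 × 0.239 = 0.04206.
Expected number = 0.04206 × 2877 = 121.02 ≈ 121.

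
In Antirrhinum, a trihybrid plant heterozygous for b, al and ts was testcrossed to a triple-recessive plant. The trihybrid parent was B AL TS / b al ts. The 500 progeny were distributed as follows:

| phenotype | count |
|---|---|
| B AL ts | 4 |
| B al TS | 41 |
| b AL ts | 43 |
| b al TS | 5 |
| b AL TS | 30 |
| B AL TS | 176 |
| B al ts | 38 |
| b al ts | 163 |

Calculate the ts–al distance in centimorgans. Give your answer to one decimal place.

The two rarest classes, B AL ts and b al TS, are the double crossovers. Comparing them with the parentals, only the ts allele has switched, so ts is the middle locus and the order is b – ts – al.
Crossovers in the ts–al interval produce the single-crossover classes B al TS and b AL ts (41 + 43 = 84) plus the double crossovers (9).
RF(ts–al) = (84 + 9) / 500 = 93/500 = 0.1860 → 18.6 centimorgans.

18.6 centimorgans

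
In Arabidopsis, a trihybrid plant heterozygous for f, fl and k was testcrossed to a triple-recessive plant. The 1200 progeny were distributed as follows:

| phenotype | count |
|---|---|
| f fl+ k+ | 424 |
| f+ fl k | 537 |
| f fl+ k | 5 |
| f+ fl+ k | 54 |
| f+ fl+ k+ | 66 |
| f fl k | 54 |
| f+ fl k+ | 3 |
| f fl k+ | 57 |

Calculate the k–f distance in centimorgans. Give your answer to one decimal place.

The two most frequent reciprocal classes, f fl+ k+ and f+ fl k, are the parental types, so the F1 was f fl+ k+ / f+ fl k.
The two rarest classes, f fl+ k and f+ fl k+, are the double crossovers. Comparing them with the parentals, only the k allele has switched, so k is the middle locus and the order is fl – k – f.
Crossovers in the k–f interval produce the single-crossover classes f+ fl+ k+ and f fl k (66 + 54 = 120) plus the double crossovers (8).
RF(k–f) = (120 + 8) / 1200 = 128/1200 = 0.1067 → 10.7 centimorgans.

10.7 centimorgans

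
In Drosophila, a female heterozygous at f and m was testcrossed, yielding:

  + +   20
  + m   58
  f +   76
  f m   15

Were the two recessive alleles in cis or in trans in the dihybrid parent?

trans

The two most frequent classes are + m (58) and f + (76); these are the parental (non-recombinant) types.
So the F1 carried + m on one chromosome and f + on the other — the recessive alleles are on opposite chromosomes (trans / repulsion).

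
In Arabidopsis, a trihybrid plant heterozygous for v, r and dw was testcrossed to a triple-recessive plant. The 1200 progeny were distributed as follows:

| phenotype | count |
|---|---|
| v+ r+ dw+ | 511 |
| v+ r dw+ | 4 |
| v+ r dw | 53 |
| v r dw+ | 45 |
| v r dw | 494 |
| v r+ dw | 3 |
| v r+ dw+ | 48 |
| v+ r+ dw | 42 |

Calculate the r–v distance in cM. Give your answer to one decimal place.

9.0 cM

The two most frequent reciprocal classes, v+ r+ dw+ and v r dw, are the parental types, so the F1 was v+ r+ dw+ / v r dw.
The two rarest classes, v+ r dw+ and v r+ dw, are the double crossovers. Comparing them with the parentals, only the r allele has switched, so r is the middle locus and the order is v – r – dw.
Crossovers in the v–r interval produce the single-crossover classes v r+ dw+ and v+ r dw (48 + 53 = 101) plus the double crossovers (7).
RF(v–r) = (101 + 7) / 1200 = 108/1200 = 0.0900 → 9.0 cM.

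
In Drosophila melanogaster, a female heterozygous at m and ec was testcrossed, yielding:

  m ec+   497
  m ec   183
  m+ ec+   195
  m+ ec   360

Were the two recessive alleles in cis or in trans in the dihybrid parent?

trans

The two most frequent classes are m+ ec (360) and m ec+ (497); these are the parental (non-recombinant) types.
So the F1 carried m+ ec on one chromosome and m ec+ on the other — the recessive alleles are on opposite chromosomes (trans / repulsion).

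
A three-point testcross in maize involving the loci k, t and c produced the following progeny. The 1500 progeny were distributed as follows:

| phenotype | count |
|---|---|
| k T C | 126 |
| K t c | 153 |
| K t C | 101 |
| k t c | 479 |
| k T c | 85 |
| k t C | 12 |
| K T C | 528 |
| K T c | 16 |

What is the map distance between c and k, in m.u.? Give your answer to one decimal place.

20.5 m.u.

The two most frequent reciprocal classes, k t c and K T C, are the parental types, so the F1 was k t c / K T C.
The two rarest classes, k t C and K T c, are the double crossovers. Comparing them with the parentals, only the c allele has switched, so c is the middle locus and the order is t – c – k.
Crossovers in the c–k interval produce the single-crossover classes K t c and k T C (153 + 126 = 279) plus the double crossovers (28).
RF(c–k) = (279 + 28) / 1500 = 307/1500 = 0.2047 → 20.5 m.u.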